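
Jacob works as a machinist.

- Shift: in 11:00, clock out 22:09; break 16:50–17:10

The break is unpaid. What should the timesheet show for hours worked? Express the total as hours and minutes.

Shift: 11:00–22:09 = 11 h 9 min; less 20 min break → 10 h 49 min

10 h 49 min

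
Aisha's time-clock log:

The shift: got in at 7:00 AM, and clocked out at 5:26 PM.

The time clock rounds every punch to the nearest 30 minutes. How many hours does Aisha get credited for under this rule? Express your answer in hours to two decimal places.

The shift: in 7:00 AM→7:00 AM, out 5:26 PM→5:30 PM; 10 h 30 min

10.50 hours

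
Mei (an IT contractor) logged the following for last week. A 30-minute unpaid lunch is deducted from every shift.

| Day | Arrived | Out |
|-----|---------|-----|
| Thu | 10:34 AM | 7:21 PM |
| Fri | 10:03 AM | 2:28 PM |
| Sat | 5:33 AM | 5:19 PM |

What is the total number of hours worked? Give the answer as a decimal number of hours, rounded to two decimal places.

Thu: 10:34 AM–7:21 PM = 8 h 47 min; less 30 min break → 8 h 17 min
Fri: 10:03 AM–2:28 PM = 4 h 25 min; less 30 min break → 3 h 55 min
Sat: 5:33 AM–5:19 PM = 11 h 46 min; less 30 min break → 11 h 16 min
Total: 8 h 17 min + 3 h 55 min + 11 h 16 min = 23 h 28 min.

23.47 hours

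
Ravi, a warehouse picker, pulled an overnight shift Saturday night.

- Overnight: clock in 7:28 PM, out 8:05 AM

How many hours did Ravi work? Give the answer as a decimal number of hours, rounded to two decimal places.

12.62 hours

Overnight: 7:28 PM → midnight = 4 h 32 min; midnight → 8:05 AM = 8 h 5 min; span 12 h 37 min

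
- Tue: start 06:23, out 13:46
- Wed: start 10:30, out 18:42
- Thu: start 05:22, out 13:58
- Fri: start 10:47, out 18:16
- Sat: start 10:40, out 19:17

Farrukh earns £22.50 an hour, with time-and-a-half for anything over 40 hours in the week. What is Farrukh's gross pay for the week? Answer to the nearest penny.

£909.56

Tue: 06:23–13:46 = 7 h 23 min
Wed: 10:30–18:42 = 8 h 12 min
Thu: 05:22–13:58 = 8 h 36 min
Fri: 10:47–18:16 = 7 h 29 min
Sat: 10:40–19:17 = 8 h 37 min
Total worked: 40 h 17 min = 2417 min.
Regular 40 h 0 min = 2400 min at £22.50/h; overtime 0 h 17 min = 17 min at £33.75/h.
Pay = (2400 × £22.50 + 17 × £33.75) ÷ 60 = £909.56.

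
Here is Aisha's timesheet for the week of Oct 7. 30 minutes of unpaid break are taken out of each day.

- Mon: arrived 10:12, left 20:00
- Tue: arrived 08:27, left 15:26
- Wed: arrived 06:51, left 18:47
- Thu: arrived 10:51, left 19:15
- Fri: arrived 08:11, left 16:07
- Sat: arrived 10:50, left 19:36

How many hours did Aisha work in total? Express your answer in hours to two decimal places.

50.82 hours

Mon: 10:12–20:00 = 9 h 48 min; less 30 min break → 9 h 18 min
Tue: 08:27–15:26 = 6 h 59 min; less 30 min break → 6 h 29 min
Wed: 06:51–18:47 = 11 h 56 min; less 30 min break → 11 h 26 min
Thu: 10:51–19:15 = 8 h 24 min; less 30 min break → 7 h 54 min
Fri: 08:11–16:07 = 7 h 56 min; less 30 min break → 7 h 26 min
Sat: 10:50–19:36 = 8 h 46 min; less 30 min break → 8 h 16 min
Total: 9 h 18 min + 6 h 29 min + 11 h 26 min + 7 h 54 min + 7 h 26 min + 8 h 16 min = 50 h 49 min.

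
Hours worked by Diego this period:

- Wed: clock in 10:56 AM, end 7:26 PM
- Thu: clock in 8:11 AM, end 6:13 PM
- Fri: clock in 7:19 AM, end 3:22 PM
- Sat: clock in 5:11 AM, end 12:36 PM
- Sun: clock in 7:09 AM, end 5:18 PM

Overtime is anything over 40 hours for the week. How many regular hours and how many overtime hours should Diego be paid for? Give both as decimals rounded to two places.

Regular 40.00 hours, overtime 4.15 hours

Wed: 10:56 AM–7:26 PM = 8 h 30 min
Thu: 8:11 AM–6:13 PM = 10 h 2 min
Fri: 7:19 AM–3:22 PM = 8 h 3 min
Sat: 5:11 AM–12:36 PM = 7 h 25 min
Sun: 7:09 AM–5:18 PM = 10 h 9 min
Total worked: 44 h 9 min = 44.15 h.
Threshold 40 h → overtime 4 h 9 min, regular 40 h 0 min.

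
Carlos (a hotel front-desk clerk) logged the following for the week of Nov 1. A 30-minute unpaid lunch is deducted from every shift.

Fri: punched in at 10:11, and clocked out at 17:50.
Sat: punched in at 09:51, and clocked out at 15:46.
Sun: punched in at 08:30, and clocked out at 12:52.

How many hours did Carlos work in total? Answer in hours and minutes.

Fri: 10:11–17:50 = 7 h 39 min; less 30 min break → 7 h 9 min
Sat: 09:51–15:46 = 5 h 55 min; less 30 min break → 5 h 25 min
Sun: 08:30–12:52 = 4 h 22 min; less 30 min break → 3 h 52 min
Total: 7 h 9 min + 5 h 25 min + 3 h 52 min = 16 h 26 min.

16 h 26 min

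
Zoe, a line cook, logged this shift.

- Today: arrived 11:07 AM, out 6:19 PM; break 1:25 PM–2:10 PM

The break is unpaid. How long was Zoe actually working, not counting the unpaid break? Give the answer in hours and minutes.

6 h 27 min

Today: 11:07 AM–6:19 PM = 7 h 12 min; less 45 min break → 6 h 27 min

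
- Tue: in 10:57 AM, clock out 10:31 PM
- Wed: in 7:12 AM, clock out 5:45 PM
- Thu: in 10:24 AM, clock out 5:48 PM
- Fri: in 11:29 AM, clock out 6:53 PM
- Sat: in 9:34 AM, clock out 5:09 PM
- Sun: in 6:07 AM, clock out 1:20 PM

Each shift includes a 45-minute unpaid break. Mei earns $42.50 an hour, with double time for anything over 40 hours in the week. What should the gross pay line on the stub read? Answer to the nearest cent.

Tue: 10:57 AM–10:31 PM = 11 h 34 min; less 45 min break → 10 h 49 min
Wed: 7:12 AM–5:45 PM = 10 h 33 min; less 45 min break → 9 h 48 min
Thu: 10:24 AM–5:48 PM = 7 h 24 min; less 45 min break → 6 h 39 min
Fri: 11:29 AM–6:53 PM = 7 h 24 min; less 45 min break → 6 h 39 min
Sat: 9:34 AM–5:09 PM = 7 h 35 min; less 45 min break → 6 h 50 min
Sun: 6:07 AM–1:20 PM = 7 h 13 min; less 45 min break → 6 h 28 min
Total worked: 47 h 13 min = 2833 min.
Regular 40 h 0 min = 2400 min at $42.50/h; overtime 7 h 13 min = 433 min at $85.00/h.
Pay = (2400 × $42.50 + 433 × $85.00) ÷ 60 = $2313.42.

$2313.42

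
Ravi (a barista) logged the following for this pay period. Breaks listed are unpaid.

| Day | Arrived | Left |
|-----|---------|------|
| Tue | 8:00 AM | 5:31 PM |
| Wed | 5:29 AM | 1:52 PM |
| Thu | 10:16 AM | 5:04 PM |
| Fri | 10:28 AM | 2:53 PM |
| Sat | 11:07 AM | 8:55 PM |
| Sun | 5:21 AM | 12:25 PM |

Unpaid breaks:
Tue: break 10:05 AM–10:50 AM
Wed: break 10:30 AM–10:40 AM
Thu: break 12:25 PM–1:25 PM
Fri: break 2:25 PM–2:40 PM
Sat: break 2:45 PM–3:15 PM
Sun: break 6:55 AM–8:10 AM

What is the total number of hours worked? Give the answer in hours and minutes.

42 h 4 min

Tue: 8:00 AM–5:31 PM = 9 h 31 min; less 45 min break → 8 h 46 min
Wed: 5:29 AM–1:52 PM = 8 h 23 min; less 10 min break → 8 h 13 min
Thu: 10:16 AM–5:04 PM = 6 h 48 min; less 60 min break → 5 h 48 min
Fri: 10:28 AM–2:53 PM = 4 h 25 min; less 15 min break → 4 h 10 min
Sat: 11:07 AM–8:55 PM = 9 h 48 min; less 30 min break → 9 h 18 min
Sun: 5:21 AM–12:25 PM = 7 h 4 min; less 75 min break → 5 h 49 min
Total: 8 h 46 min + 8 h 13 min + 5 h 48 min + 4 h 10 min + 9 h 18 min + 5 h 49 min = 42 h 4 min.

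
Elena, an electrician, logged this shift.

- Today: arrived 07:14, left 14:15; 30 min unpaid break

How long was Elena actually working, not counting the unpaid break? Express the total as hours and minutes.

Today: 07:14–14:15 = 7 h 1 min; less 30 min break → 6 h 31 min

6 h 31 min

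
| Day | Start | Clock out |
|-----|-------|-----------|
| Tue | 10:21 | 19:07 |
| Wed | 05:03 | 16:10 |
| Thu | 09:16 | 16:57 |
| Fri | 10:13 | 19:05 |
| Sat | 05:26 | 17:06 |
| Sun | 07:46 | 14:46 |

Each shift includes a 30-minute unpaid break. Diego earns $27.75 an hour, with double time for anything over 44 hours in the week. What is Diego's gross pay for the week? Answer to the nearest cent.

$1670.55

Tue: 10:21–19:07 = 8 h 46 min; less 30 min break → 8 h 16 min
Wed: 05:03–16:10 = 11 h 7 min; less 30 min break → 10 h 37 min
Thu: 09:16–16:57 = 7 h 41 min; less 30 min break → 7 h 11 min
Fri: 10:13–19:05 = 8 h 52 min; less 30 min break → 8 h 22 min
Sat: 05:26–17:06 = 11 h 40 min; less 30 min break → 11 h 10 min
Sun: 07:46–14:46 = 7 h 0 min; less 30 min break → 6 h 30 min
Total worked: 52 h 6 min = 3126 min.
Regular 44 h 0 min = 2640 min at $27.75/h; overtime 8 h 6 min = 486 min at $55.50/h.
Pay = (2640 × $27.75 + 486 × $55.50) ÷ 60 = $1670.55.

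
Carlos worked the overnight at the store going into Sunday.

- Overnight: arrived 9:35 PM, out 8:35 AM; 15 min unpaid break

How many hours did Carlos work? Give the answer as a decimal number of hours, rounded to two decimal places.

Overnight: 9:35 PM → midnight = 2 h 25 min; midnight → 8:35 AM = 8 h 35 min; span 11 h 0 min; less 15 min break → 10 h 45 min

10.75 hours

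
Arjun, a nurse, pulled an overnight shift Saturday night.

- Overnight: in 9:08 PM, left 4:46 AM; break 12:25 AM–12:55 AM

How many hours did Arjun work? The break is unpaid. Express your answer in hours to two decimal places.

7.13 hours

Overnight: 9:08 PM → midnight = 2 h 52 min; midnight → 4:46 AM = 4 h 46 min; span 7 h 38 min; less 30 min break → 7 h 8 min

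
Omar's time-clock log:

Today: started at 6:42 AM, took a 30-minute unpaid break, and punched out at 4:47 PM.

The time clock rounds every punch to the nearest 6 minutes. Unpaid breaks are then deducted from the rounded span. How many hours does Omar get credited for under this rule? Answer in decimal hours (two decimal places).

9.60 hours

Today: in 6:42 AM→6:42 AM, out 4:47 PM→4:48 PM; 10 h 6 min − 30 min = 9 h 36 min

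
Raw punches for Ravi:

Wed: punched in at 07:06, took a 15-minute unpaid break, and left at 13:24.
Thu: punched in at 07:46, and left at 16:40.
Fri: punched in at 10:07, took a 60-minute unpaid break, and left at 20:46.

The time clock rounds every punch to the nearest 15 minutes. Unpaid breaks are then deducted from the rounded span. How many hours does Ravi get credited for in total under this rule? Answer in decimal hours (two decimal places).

25.00 hours

Wed: in 07:06→07:00, out 13:24→13:30; 6 h 30 min − 15 min = 6 h 15 min
Thu: in 07:46→07:45, out 16:40→16:45; 9 h 0 min
Fri: in 10:07→10:00, out 20:46→20:45; 10 h 45 min − 60 min = 9 h 45 min
Total credited: 25 h 0 min.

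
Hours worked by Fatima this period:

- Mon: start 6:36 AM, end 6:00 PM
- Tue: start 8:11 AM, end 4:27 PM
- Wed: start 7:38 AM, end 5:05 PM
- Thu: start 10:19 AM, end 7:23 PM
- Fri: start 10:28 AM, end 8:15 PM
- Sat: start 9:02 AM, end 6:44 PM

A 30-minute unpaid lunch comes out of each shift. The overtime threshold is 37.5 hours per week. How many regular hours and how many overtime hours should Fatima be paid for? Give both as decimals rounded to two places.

Mon: 6:36 AM–6:00 PM = 11 h 24 min; less 30 min break → 10 h 54 min
Tue: 8:11 AM–4:27 PM = 8 h 16 min; less 30 min break → 7 h 46 min
Wed: 7:38 AM–5:05 PM = 9 h 27 min; less 30 min break → 8 h 57 min
Thu: 10:19 AM–7:23 PM = 9 h 4 min; less 30 min break → 8 h 34 min
Fri: 10:28 AM–8:15 PM = 9 h 47 min; less 30 min break → 9 h 17 min
Sat: 9:02 AM–6:44 PM = 9 h 42 min; less 30 min break → 9 h 12 min
Total worked: 54 h 40 min = 54.67 h.
Threshold 37.5 h → overtime 17 h 10 min, regular 37 h 30 min.

Regular 37.50 hours, overtime 17.17 hours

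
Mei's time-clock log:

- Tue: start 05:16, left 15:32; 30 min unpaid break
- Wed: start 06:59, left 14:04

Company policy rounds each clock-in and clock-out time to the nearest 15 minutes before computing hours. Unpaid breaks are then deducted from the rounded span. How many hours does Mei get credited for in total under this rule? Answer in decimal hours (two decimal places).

Tue: in 05:16→05:15, out 15:32→15:30; 10 h 15 min − 30 min = 9 h 45 min
Wed: in 06:59→07:00, out 14:04→14:00; 7 h 0 min
Total credited: 16 h 45 min.

16.75 hours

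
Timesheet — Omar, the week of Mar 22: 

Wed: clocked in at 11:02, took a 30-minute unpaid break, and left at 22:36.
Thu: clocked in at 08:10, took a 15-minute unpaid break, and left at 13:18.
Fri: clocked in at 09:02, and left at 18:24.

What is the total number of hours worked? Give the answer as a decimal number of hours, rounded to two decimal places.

25.32 hours

Wed: 11:02–22:36 = 11 h 34 min; less 30 min break → 11 h 4 min
Thu: 08:10–13:18 = 5 h 8 min; less 15 min break → 4 h 53 min
Fri: 09:02–18:24 = 9 h 22 min
Total: 11 h 4 min + 4 h 53 min + 9 h 22 min = 25 h 19 min.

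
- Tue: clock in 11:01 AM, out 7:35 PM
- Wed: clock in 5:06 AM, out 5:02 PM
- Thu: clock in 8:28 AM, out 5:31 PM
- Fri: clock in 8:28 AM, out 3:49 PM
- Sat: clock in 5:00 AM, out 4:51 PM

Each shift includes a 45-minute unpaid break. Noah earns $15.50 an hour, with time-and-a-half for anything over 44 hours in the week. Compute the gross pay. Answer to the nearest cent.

$705.25

Tue: 11:01 AM–7:35 PM = 8 h 34 min; less 45 min break → 7 h 49 min
Wed: 5:06 AM–5:02 PM = 11 h 56 min; less 45 min break → 11 h 11 min
Thu: 8:28 AM–5:31 PM = 9 h 3 min; less 45 min break → 8 h 18 min
Fri: 8:28 AM–3:49 PM = 7 h 21 min; less 45 min break → 6 h 36 min
Sat: 5:00 AM–4:51 PM = 11 h 51 min; less 45 min break → 11 h 6 min
Total worked: 45 h 0 min = 2700 min.
Regular 44 h 0 min = 2640 min at $15.50/h; overtime 1 h 0 min = 60 min at $23.25/h.
Pay = (2640 × $15.50 + 60 × $23.25) ÷ 60 = $705.25.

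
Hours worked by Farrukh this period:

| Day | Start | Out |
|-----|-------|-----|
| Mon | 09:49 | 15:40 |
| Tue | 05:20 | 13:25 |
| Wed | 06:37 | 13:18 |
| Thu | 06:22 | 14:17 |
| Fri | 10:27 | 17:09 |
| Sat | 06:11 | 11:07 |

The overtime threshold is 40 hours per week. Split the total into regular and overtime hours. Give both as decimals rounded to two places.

Mon: 09:49–15:40 = 5 h 51 min
Tue: 05:20–13:25 = 8 h 5 min
Wed: 06:37–13:18 = 6 h 41 min
Thu: 06:22–14:17 = 7 h 55 min
Fri: 10:27–17:09 = 6 h 42 min
Sat: 06:11–11:07 = 4 h 56 min
Total worked: 40 h 10 min = 40.17 h.
Threshold 40 h → overtime 0 h 10 min, regular 40 h 0 min.

Regular 40.00 hours, overtime 0.17 hours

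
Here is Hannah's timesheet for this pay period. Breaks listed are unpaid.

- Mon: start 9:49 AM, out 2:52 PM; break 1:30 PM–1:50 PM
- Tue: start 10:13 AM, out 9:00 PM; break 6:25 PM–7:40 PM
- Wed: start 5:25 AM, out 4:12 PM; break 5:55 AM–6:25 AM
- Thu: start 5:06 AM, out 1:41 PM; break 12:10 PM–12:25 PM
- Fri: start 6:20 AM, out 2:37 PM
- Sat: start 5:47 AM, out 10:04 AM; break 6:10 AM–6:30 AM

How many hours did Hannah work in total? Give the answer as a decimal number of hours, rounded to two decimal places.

45.10 hours

Mon: 9:49 AM–2:52 PM = 5 h 3 min; less 20 min break → 4 h 43 min
Tue: 10:13 AM–9:00 PM = 10 h 47 min; less 75 min break → 9 h 32 min
Wed: 5:25 AM–4:12 PM = 10 h 47 min; less 30 min break → 10 h 17 min
Thu: 5:06 AM–1:41 PM = 8 h 35 min; less 15 min break → 8 h 20 min
Fri: 6:20 AM–2:37 PM = 8 h 17 min
Sat: 5:47 AM–10:04 AM = 4 h 17 min; less 20 min break → 3 h 57 min
Total: 4 h 43 min + 9 h 32 min + 10 h 17 min + 8 h 20 min + 8 h 17 min + 3 h 57 min = 45 h 6 min.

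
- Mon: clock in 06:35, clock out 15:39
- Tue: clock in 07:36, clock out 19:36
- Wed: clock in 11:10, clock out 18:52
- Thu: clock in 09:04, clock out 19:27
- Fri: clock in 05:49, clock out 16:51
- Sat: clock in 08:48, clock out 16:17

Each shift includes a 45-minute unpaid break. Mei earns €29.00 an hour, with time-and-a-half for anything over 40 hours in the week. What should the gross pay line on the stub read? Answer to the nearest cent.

€1732.75

Mon: 06:35–15:39 = 9 h 4 min; less 45 min break → 8 h 19 min
Tue: 07:36–19:36 = 12 h 0 min; less 45 min break → 11 h 15 min
Wed: 11:10–18:52 = 7 h 42 min; less 45 min break → 6 h 57 min
Thu: 09:04–19:27 = 10 h 23 min; less 45 min break → 9 h 38 min
Fri: 05:49–16:51 = 11 h 2 min; less 45 min break → 10 h 17 min
Sat: 08:48–16:17 = 7 h 29 min; less 45 min break → 6 h 44 min
Total worked: 53 h 10 min = 3190 min.
Regular 40 h 0 min = 2400 min at €29.00/h; overtime 13 h 10 min = 790 min at €43.50/h.
Pay = (2400 × €29.00 + 790 × €43.50) ÷ 60 = €1732.75.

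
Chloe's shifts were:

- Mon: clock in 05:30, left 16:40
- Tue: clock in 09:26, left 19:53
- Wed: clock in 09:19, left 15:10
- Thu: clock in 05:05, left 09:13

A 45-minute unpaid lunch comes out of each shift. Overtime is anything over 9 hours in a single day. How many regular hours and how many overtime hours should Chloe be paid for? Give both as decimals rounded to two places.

Regular 26.48 hours, overtime 2.12 hours

Mon: 05:30–16:40 = 11 h 10 min; less 45 min break → 10 h 25 min
Tue: 09:26–19:53 = 10 h 27 min; less 45 min break → 9 h 42 min
Wed: 09:19–15:10 = 5 h 51 min; less 45 min break → 5 h 6 min
Thu: 05:05–09:13 = 4 h 8 min; less 45 min break → 3 h 23 min
Mon reg 9 h 0 min / OT 1 h 25 min; Tue reg 9 h 0 min / OT 0 h 42 min; Wed reg 5 h 6 min / OT 0 h 0 min; Thu reg 3 h 23 min / OT 0 h 0 min.
Totals: regular 26 h 29 min, overtime 2 h 7 min.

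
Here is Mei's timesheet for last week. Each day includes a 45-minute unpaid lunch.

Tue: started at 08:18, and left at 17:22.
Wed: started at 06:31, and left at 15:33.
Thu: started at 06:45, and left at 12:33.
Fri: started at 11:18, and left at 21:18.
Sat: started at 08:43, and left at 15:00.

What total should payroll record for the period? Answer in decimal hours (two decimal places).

36.43 hours

Tue: 08:18–17:22 = 9 h 4 min; less 45 min break → 8 h 19 min
Wed: 06:31–15:33 = 9 h 2 min; less 45 min break → 8 h 17 min
Thu: 06:45–12:33 = 5 h 48 min; less 45 min break → 5 h 3 min
Fri: 11:18–21:18 = 10 h 0 min; less 45 min break → 9 h 15 min
Sat: 08:43–15:00 = 6 h 17 min; less 45 min break → 5 h 32 min
Total: 8 h 19 min + 8 h 17 min + 5 h 3 min + 9 h 15 min + 5 h 32 min = 36 h 26 min.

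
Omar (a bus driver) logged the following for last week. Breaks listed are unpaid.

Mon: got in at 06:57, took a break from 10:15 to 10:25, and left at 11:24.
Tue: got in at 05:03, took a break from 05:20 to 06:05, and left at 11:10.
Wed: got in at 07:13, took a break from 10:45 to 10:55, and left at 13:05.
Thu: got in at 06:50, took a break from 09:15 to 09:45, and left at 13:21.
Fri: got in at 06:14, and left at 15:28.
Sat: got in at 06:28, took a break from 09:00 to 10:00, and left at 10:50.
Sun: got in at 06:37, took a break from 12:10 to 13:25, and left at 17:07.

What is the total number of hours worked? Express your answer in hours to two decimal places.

Mon: 06:57–11:24 = 4 h 27 min; less 10 min break → 4 h 17 min
Tue: 05:03–11:10 = 6 h 7 min; less 45 min break → 5 h 22 min
Wed: 07:13–13:05 = 5 h 52 min; less 10 min break → 5 h 42 min
Thu: 06:50–13:21 = 6 h 31 min; less 30 min break → 6 h 1 min
Fri: 06:14–15:28 = 9 h 14 min
Sat: 06:28–10:50 = 4 h 22 min; less 60 min break → 3 h 22 min
Sun: 06:37–17:07 = 10 h 30 min; less 75 min break → 9 h 15 min
Total: 4 h 17 min + 5 h 22 min + 5 h 42 min + 6 h 1 min + 9 h 14 min + 3 h 22 min + 9 h 15 min = 43 h 13 min.

43.22 hours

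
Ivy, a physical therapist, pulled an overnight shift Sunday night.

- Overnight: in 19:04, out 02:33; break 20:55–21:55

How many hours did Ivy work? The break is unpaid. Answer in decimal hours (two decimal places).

Overnight: 19:04 → midnight = 4 h 56 min; midnight → 02:33 = 2 h 33 min; span 7 h 29 min; less 60 min break → 6 h 29 min

6.48 hours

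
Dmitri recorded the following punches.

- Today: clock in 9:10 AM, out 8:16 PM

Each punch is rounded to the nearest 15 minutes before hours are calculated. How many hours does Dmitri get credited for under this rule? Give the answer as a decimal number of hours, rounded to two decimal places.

11.00 hours

Today: in 9:10 AM→9:15 AM, out 8:16 PM→8:15 PM; 11 h 0 min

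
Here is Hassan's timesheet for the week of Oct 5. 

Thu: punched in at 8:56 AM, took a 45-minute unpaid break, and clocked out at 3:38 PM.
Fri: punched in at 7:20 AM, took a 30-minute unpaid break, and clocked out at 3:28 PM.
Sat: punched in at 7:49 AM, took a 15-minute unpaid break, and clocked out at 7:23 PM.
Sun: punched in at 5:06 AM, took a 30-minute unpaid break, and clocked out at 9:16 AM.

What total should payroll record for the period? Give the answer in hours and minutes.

28 h 34 min

Thu: 8:56 AM–3:38 PM = 6 h 42 min; less 45 min break → 5 h 57 min
Fri: 7:20 AM–3:28 PM = 8 h 8 min; less 30 min break → 7 h 38 min
Sat: 7:49 AM–7:23 PM = 11 h 34 min; less 15 min break → 11 h 19 min
Sun: 5:06 AM–9:16 AM = 4 h 10 min; less 30 min break → 3 h 40 min
Total: 5 h 57 min + 7 h 38 min + 11 h 19 min + 3 h 40 min = 28 h 34 min.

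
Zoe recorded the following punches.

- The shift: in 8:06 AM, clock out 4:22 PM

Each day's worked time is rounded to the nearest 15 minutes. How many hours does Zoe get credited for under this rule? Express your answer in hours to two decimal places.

8.25 hours

The shift: 8:06 AM–4:22 PM = 8 h 16 min → rounds to 8 h 15 min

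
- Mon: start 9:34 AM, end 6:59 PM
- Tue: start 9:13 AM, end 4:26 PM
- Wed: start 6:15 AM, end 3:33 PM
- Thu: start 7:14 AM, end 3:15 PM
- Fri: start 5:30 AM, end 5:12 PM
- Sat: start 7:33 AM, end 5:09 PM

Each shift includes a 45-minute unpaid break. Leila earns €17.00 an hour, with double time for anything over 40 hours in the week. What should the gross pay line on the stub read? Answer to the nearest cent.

€1045.50

Mon: 9:34 AM–6:59 PM = 9 h 25 min; less 45 min break → 8 h 40 min
Tue: 9:13 AM–4:26 PM = 7 h 13 min; less 45 min break → 6 h 28 min
Wed: 6:15 AM–3:33 PM = 9 h 18 min; less 45 min break → 8 h 33 min
Thu: 7:14 AM–3:15 PM = 8 h 1 min; less 45 min break → 7 h 16 min
Fri: 5:30 AM–5:12 PM = 11 h 42 min; less 45 min break → 10 h 57 min
Sat: 7:33 AM–5:09 PM = 9 h 36 min; less 45 min break → 8 h 51 min
Total worked: 50 h 45 min = 3045 min.
Regular 40 h 0 min = 2400 min at €17.00/h; overtime 10 h 45 min = 645 min at €34.00/h.
Pay = (2400 × €17.00 + 645 × €34.00) ÷ 60 = €1045.50.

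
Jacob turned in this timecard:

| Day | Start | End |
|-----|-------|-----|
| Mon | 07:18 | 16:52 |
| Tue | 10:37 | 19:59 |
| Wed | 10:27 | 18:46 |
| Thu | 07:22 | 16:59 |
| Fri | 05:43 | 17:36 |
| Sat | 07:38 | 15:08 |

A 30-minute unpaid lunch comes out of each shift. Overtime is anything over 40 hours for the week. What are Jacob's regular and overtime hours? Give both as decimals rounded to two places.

Regular 40.00 hours, overtime 13.25 hours

Mon: 07:18–16:52 = 9 h 34 min; less 30 min break → 9 h 4 min
Tue: 10:37–19:59 = 9 h 22 min; less 30 min break → 8 h 52 min
Wed: 10:27–18:46 = 8 h 19 min; less 30 min break → 7 h 49 min
Thu: 07:22–16:59 = 9 h 37 min; less 30 min break → 9 h 7 min
Fri: 05:43–17:36 = 11 h 53 min; less 30 min break → 11 h 23 min
Sat: 07:38–15:08 = 7 h 30 min; less 30 min break → 7 h 0 min
Total worked: 53 h 15 min = 53.25 h.
Threshold 40 h → overtime 13 h 15 min, regular 40 h 0 min.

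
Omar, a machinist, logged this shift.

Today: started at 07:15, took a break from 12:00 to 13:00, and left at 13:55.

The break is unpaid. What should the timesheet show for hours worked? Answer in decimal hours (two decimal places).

5.67 hours

Today: 07:15–13:55 = 6 h 40 min; less 60 min break → 5 h 40 min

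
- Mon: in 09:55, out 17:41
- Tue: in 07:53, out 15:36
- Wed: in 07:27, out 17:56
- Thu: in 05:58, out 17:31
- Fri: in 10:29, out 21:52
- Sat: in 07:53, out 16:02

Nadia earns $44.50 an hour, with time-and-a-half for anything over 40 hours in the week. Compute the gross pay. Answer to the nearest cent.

Mon: 09:55–17:41 = 7 h 46 min
Tue: 07:53–15:36 = 7 h 43 min
Wed: 07:27–17:56 = 10 h 29 min
Thu: 05:58–17:31 = 11 h 33 min
Fri: 10:29–21:52 = 11 h 23 min
Sat: 07:53–16:02 = 8 h 9 min
Total worked: 57 h 3 min = 3423 min.
Regular 40 h 0 min = 2400 min at $44.50/h; overtime 17 h 3 min = 1023 min at $66.75/h.
Pay = (2400 × $44.50 + 1023 × $66.75) ÷ 60 = $2918.09.

$2918.09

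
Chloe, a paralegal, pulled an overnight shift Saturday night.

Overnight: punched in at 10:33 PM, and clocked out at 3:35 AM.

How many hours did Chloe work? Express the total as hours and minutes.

5 h 2 min

Overnight: 10:33 PM → midnight = 1 h 27 min; midnight → 3:35 AM = 3 h 35 min; span 5 h 2 min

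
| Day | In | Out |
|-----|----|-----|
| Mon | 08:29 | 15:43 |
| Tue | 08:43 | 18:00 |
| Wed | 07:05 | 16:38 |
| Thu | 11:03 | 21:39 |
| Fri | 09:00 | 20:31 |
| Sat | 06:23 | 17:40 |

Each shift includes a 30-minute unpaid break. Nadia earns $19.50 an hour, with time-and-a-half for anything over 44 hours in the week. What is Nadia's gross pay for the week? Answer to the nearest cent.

$1222.65

Mon: 08:29–15:43 = 7 h 14 min; less 30 min break → 6 h 44 min
Tue: 08:43–18:00 = 9 h 17 min; less 30 min break → 8 h 47 min
Wed: 07:05–16:38 = 9 h 33 min; less 30 min break → 9 h 3 min
Thu: 11:03–21:39 = 10 h 36 min; less 30 min break → 10 h 6 min
Fri: 09:00–20:31 = 11 h 31 min; less 30 min break → 11 h 1 min
Sat: 06:23–17:40 = 11 h 17 min; less 30 min break → 10 h 47 min
Total worked: 56 h 28 min = 3388 min.
Regular 44 h 0 min = 2640 min at $19.50/h; overtime 12 h 28 min = 748 min at $29.25/h.
Pay = (2640 × $19.50 + 748 × $29.25) ÷ 60 = $1222.65.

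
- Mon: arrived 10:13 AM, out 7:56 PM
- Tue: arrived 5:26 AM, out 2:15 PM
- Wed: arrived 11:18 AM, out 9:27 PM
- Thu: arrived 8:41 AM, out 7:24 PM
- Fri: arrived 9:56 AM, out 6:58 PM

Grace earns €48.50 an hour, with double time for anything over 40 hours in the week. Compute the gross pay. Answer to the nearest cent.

Mon: 10:13 AM–7:56 PM = 9 h 43 min
Tue: 5:26 AM–2:15 PM = 8 h 49 min
Wed: 11:18 AM–9:27 PM = 10 h 9 min
Thu: 8:41 AM–7:24 PM = 10 h 43 min
Fri: 9:56 AM–6:58 PM = 9 h 2 min
Total worked: 48 h 26 min = 2906 min.
Regular 40 h 0 min = 2400 min at €48.50/h; overtime 8 h 26 min = 506 min at €97.00/h.
Pay = (2400 × €48.50 + 506 × €97.00) ÷ 60 = €2758.03.

€2758.03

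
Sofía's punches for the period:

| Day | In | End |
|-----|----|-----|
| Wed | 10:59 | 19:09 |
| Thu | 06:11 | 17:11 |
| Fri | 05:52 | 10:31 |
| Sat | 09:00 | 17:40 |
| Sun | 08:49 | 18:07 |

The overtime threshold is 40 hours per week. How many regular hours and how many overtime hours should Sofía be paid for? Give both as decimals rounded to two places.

Wed: 10:59–19:09 = 8 h 10 min
Thu: 06:11–17:11 = 11 h 0 min
Fri: 05:52–10:31 = 4 h 39 min
Sat: 09:00–17:40 = 8 h 40 min
Sun: 08:49–18:07 = 9 h 18 min
Total worked: 41 h 47 min = 41.78 h.
Threshold 40 h → overtime 1 h 47 min, regular 40 h 0 min.

Regular 40.00 hours, overtime 1.78 hours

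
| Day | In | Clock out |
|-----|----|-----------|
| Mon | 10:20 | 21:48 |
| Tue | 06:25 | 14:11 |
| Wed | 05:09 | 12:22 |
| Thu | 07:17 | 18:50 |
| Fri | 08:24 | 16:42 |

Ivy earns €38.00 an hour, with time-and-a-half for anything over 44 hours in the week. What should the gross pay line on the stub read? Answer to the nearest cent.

€1803.10

Mon: 10:20–21:48 = 11 h 28 min
Tue: 06:25–14:11 = 7 h 46 min
Wed: 05:09–12:22 = 7 h 13 min
Thu: 07:17–18:50 = 11 h 33 min
Fri: 08:24–16:42 = 8 h 18 min
Total worked: 46 h 18 min = 2778 min.
Regular 44 h 0 min = 2640 min at €38.00/h; overtime 2 h 18 min = 138 min at €57.00/h.
Pay = (2640 × €38.00 + 138 × €57.00) ÷ 60 = €1803.10.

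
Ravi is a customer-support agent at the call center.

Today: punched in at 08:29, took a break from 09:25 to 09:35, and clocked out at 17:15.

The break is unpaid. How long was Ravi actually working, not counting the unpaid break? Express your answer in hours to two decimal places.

8.60 hours

Today: 08:29–17:15 = 8 h 46 min; less 10 min break → 8 h 36 min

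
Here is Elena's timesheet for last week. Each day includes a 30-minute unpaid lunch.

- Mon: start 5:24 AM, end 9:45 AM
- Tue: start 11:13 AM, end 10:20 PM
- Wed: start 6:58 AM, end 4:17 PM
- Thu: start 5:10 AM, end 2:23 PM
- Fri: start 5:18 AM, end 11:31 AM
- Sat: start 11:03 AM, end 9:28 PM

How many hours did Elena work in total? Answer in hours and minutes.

Mon: 5:24 AM–9:45 AM = 4 h 21 min; less 30 min break → 3 h 51 min
Tue: 11:13 AM–10:20 PM = 11 h 7 min; less 30 min break → 10 h 37 min
Wed: 6:58 AM–4:17 PM = 9 h 19 min; less 30 min break → 8 h 49 min
Thu: 5:10 AM–2:23 PM = 9 h 13 min; less 30 min break → 8 h 43 min
Fri: 5:18 AM–11:31 AM = 6 h 13 min; less 30 min break → 5 h 43 min
Sat: 11:03 AM–9:28 PM = 10 h 25 min; less 30 min break → 9 h 55 min
Total: 3 h 51 min + 10 h 37 min + 8 h 49 min + 8 h 43 min + 5 h 43 min + 9 h 55 min = 47 h 38 min.

47 h 38 min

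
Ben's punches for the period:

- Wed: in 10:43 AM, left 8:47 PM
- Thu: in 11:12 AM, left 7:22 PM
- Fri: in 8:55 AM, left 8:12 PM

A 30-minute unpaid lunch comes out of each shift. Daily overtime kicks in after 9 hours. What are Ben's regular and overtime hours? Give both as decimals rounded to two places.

Regular 25.67 hours, overtime 2.35 hours

Wed: 10:43 AM–8:47 PM = 10 h 4 min; less 30 min break → 9 h 34 min
Thu: 11:12 AM–7:22 PM = 8 h 10 min; less 30 min break → 7 h 40 min
Fri: 8:55 AM–8:12 PM = 11 h 17 min; less 30 min break → 10 h 47 min
Wed reg 9 h 0 min / OT 0 h 34 min; Thu reg 7 h 40 min / OT 0 h 0 min; Fri reg 9 h 0 min / OT 1 h 47 min.
Totals: regular 25 h 40 min, overtime 2 h 21 min.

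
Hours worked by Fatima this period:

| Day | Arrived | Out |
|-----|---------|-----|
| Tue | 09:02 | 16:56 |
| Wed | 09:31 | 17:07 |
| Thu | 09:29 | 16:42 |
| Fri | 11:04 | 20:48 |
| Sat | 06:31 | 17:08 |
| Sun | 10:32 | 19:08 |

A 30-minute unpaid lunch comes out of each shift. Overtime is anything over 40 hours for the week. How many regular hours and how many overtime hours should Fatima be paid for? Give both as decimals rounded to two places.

Tue: 09:02–16:56 = 7 h 54 min; less 30 min break → 7 h 24 min
Wed: 09:31–17:07 = 7 h 36 min; less 30 min break → 7 h 6 min
Thu: 09:29–16:42 = 7 h 13 min; less 30 min break → 6 h 43 min
Fri: 11:04–20:48 = 9 h 44 min; less 30 min break → 9 h 14 min
Sat: 06:31–17:08 = 10 h 37 min; less 30 min break → 10 h 7 min
Sun: 10:32–19:08 = 8 h 36 min; less 30 min break → 8 h 6 min
Total worked: 48 h 40 min = 48.67 h.
Threshold 40 h → overtime 8 h 40 min, regular 40 h 0 min.

Regular 40.00 hours, overtime 8.67 hours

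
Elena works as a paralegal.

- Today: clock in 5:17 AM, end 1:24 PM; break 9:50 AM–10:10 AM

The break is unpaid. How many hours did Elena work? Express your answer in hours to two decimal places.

Today: 5:17 AM–1:24 PM = 8 h 7 min; less 20 min break → 7 h 47 min

7.78 hours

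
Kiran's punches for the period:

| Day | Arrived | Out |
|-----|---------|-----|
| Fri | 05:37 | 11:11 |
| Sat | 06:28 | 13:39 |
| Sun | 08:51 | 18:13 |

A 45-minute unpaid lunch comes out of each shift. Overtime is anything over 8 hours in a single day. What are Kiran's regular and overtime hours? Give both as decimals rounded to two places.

Fri: 05:37–11:11 = 5 h 34 min; less 45 min break → 4 h 49 min
Sat: 06:28–13:39 = 7 h 11 min; less 45 min break → 6 h 26 min
Sun: 08:51–18:13 = 9 h 22 min; less 45 min break → 8 h 37 min
Fri reg 4 h 49 min / OT 0 h 0 min; Sat reg 6 h 26 min / OT 0 h 0 min; Sun reg 8 h 0 min / OT 0 h 37 min.
Totals: regular 19 h 15 min, overtime 0 h 37 min.

Regular 19.25 hours, overtime 0.62 hours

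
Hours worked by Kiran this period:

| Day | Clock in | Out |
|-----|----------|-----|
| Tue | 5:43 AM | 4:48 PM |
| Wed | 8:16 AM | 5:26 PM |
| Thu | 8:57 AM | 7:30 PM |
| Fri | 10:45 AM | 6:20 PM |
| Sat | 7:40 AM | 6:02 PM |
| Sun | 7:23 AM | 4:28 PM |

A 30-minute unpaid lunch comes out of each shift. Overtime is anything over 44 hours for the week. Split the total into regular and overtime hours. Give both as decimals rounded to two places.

Tue: 5:43 AM–4:48 PM = 11 h 5 min; less 30 min break → 10 h 35 min
Wed: 8:16 AM–5:26 PM = 9 h 10 min; less 30 min break → 8 h 40 min
Thu: 8:57 AM–7:30 PM = 10 h 33 min; less 30 min break → 10 h 3 min
Fri: 10:45 AM–6:20 PM = 7 h 35 min; less 30 min break → 7 h 5 min
Sat: 7:40 AM–6:02 PM = 10 h 22 min; less 30 min break → 9 h 52 min
Sun: 7:23 AM–4:28 PM = 9 h 5 min; less 30 min break → 8 h 35 min
Total worked: 54 h 50 min = 54.83 h.
Threshold 44 h → overtime 10 h 50 min, regular 44 h 0 min.

Regular 44.00 hours, overtime 10.83 hours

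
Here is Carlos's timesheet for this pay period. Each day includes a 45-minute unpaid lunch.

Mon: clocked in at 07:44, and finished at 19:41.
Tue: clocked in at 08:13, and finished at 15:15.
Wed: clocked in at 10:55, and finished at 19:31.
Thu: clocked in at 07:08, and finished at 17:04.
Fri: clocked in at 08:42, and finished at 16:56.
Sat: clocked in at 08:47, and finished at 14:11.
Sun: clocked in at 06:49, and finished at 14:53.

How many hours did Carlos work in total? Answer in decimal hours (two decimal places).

53.97 hours

Mon: 07:44–19:41 = 11 h 57 min; less 45 min break → 11 h 12 min
Tue: 08:13–15:15 = 7 h 2 min; less 45 min break → 6 h 17 min
Wed: 10:55–19:31 = 8 h 36 min; less 45 min break → 7 h 51 min
Thu: 07:08–17:04 = 9 h 56 min; less 45 min break → 9 h 11 min
Fri: 08:42–16:56 = 8 h 14 min; less 45 min break → 7 h 29 min
Sat: 08:47–14:11 = 5 h 24 min; less 45 min break → 4 h 39 min
Sun: 06:49–14:53 = 8 h 4 min; less 45 min break → 7 h 19 min
Total: 11 h 12 min + 6 h 17 min + 7 h 51 min + 9 h 11 min + 7 h 29 min + 4 h 39 min + 7 h 19 min = 53 h 58 min.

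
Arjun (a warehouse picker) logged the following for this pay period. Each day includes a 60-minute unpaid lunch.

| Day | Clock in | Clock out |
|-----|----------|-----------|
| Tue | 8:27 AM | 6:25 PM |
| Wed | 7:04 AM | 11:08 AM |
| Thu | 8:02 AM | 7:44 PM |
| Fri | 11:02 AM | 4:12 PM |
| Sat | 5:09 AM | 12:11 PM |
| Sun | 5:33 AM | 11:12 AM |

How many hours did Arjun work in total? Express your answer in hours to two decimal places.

37.58 hours

Tue: 8:27 AM–6:25 PM = 9 h 58 min; less 60 min break → 8 h 58 min
Wed: 7:04 AM–11:08 AM = 4 h 4 min; less 60 min break → 3 h 4 min
Thu: 8:02 AM–7:44 PM = 11 h 42 min; less 60 min break → 10 h 42 min
Fri: 11:02 AM–4:12 PM = 5 h 10 min; less 60 min break → 4 h 10 min
Sat: 5:09 AM–12:11 PM = 7 h 2 min; less 60 min break → 6 h 2 min
Sun: 5:33 AM–11:12 AM = 5 h 39 min; less 60 min break → 4 h 39 min
Total: 8 h 58 min + 3 h 4 min + 10 h 42 min + 4 h 10 min + 6 h 2 min + 4 h 39 min = 37 h 35 min.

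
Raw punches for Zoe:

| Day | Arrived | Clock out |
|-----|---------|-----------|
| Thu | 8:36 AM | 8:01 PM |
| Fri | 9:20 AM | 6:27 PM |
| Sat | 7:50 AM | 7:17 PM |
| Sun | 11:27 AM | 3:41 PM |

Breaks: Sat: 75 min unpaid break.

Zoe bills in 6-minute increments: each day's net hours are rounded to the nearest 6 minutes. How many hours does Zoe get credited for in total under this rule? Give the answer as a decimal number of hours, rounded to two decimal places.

34.90 hours

Thu: 8:36 AM–8:01 PM = 11 h 25 min → rounds to 11 h 24 min
Fri: 9:20 AM–6:27 PM = 9 h 7 min → rounds to 9 h 6 min
Sat: 7:50 AM–7:17 PM = 11 h 27 min − 75 min = 10 h 12 min → rounds to 10 h 12 min
Sun: 11:27 AM–3:41 PM = 4 h 14 min → rounds to 4 h 12 min
Total credited: 34 h 54 min.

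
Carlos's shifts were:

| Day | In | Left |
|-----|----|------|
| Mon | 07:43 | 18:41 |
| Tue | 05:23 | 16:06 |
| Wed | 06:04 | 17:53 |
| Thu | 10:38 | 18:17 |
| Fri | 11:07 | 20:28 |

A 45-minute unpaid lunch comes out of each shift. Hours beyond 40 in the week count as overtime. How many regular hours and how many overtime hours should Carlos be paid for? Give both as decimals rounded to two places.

Regular 40.00 hours, overtime 6.75 hours

Mon: 07:43–18:41 = 10 h 58 min; less 45 min break → 10 h 13 min
Tue: 05:23–16:06 = 10 h 43 min; less 45 min break → 9 h 58 min
Wed: 06:04–17:53 = 11 h 49 min; less 45 min break → 11 h 4 min
Thu: 10:38–18:17 = 7 h 39 min; less 45 min break → 6 h 54 min
Fri: 11:07–20:28 = 9 h 21 min; less 45 min break → 8 h 36 min
Total worked: 46 h 45 min = 46.75 h.
Threshold 40 h → overtime 6 h 45 min, regular 40 h 0 min.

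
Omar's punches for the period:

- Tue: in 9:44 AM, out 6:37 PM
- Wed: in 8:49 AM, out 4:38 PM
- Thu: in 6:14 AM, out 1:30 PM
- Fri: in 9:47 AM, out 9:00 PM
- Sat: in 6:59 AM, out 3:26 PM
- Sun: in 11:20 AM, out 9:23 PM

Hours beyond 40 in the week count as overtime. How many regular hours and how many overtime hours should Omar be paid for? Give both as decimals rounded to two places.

Tue: 9:44 AM–6:37 PM = 8 h 53 min
Wed: 8:49 AM–4:38 PM = 7 h 49 min
Thu: 6:14 AM–1:30 PM = 7 h 16 min
Fri: 9:47 AM–9:00 PM = 11 h 13 min
Sat: 6:59 AM–3:26 PM = 8 h 27 min
Sun: 11:20 AM–9:23 PM = 10 h 3 min
Total worked: 53 h 41 min = 53.68 h.
Threshold 40 h → overtime 13 h 41 min, regular 40 h 0 min.

Regular 40.00 hours, overtime 13.68 hours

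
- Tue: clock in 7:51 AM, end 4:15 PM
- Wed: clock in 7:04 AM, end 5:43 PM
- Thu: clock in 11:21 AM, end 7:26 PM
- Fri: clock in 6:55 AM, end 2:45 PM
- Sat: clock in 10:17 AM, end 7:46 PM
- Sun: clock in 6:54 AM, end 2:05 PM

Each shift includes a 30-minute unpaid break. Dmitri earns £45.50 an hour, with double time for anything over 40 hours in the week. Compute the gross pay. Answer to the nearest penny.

Tue: 7:51 AM–4:15 PM = 8 h 24 min; less 30 min break → 7 h 54 min
Wed: 7:04 AM–5:43 PM = 10 h 39 min; less 30 min break → 10 h 9 min
Thu: 11:21 AM–7:26 PM = 8 h 5 min; less 30 min break → 7 h 35 min
Fri: 6:55 AM–2:45 PM = 7 h 50 min; less 30 min break → 7 h 20 min
Sat: 10:17 AM–7:46 PM = 9 h 29 min; less 30 min break → 8 h 59 min
Sun: 6:54 AM–2:05 PM = 7 h 11 min; less 30 min break → 6 h 41 min
Total worked: 48 h 38 min = 2918 min.
Regular 40 h 0 min = 2400 min at £45.50/h; overtime 8 h 38 min = 518 min at £91.00/h.
Pay = (2400 × £45.50 + 518 × £91.00) ÷ 60 = £2605.63.

£2605.63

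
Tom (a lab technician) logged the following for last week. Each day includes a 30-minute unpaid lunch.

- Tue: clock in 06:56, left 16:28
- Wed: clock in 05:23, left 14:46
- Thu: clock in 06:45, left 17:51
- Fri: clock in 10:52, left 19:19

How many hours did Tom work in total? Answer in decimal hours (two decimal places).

36.47 hours

Tue: 06:56–16:28 = 9 h 32 min; less 30 min break → 9 h 2 min
Wed: 05:23–14:46 = 9 h 23 min; less 30 min break → 8 h 53 min
Thu: 06:45–17:51 = 11 h 6 min; less 30 min break → 10 h 36 min
Fri: 10:52–19:19 = 8 h 27 min; less 30 min break → 7 h 57 min
Total: 9 h 2 min + 8 h 53 min + 10 h 36 min + 7 h 57 min = 36 h 28 min.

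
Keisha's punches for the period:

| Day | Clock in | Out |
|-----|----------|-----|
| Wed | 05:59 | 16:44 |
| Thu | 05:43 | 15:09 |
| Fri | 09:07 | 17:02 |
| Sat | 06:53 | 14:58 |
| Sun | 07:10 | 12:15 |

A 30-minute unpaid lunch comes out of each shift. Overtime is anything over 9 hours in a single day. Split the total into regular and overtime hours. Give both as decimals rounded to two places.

Regular 37.52 hours, overtime 1.25 hours

Wed: 05:59–16:44 = 10 h 45 min; less 30 min break → 10 h 15 min
Thu: 05:43–15:09 = 9 h 26 min; less 30 min break → 8 h 56 min
Fri: 09:07–17:02 = 7 h 55 min; less 30 min break → 7 h 25 min
Sat: 06:53–14:58 = 8 h 5 min; less 30 min break → 7 h 35 min
Sun: 07:10–12:15 = 5 h 5 min; less 30 min break → 4 h 35 min
Wed reg 9 h 0 min / OT 1 h 15 min; Thu reg 8 h 56 min / OT 0 h 0 min; Fri reg 7 h 25 min / OT 0 h 0 min; Sat reg 7 h 35 min / OT 0 h 0 min; Sun reg 4 h 35 min / OT 0 h 0 min.
Totals: regular 37 h 31 min, overtime 1 h 15 min.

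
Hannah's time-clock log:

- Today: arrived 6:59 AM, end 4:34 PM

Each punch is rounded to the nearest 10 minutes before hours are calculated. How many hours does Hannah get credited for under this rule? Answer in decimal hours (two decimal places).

9.50 hours

Today: in 6:59 AM→7:00 AM, out 4:34 PM→4:30 PM; 9 h 30 min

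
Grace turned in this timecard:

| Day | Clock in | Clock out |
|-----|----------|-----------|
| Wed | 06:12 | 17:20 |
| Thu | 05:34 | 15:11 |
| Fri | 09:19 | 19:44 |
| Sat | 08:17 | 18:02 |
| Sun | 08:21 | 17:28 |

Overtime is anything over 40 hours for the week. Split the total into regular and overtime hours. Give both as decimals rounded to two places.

Regular 40.00 hours, overtime 10.03 hours

Wed: 06:12–17:20 = 11 h 8 min
Thu: 05:34–15:11 = 9 h 37 min
Fri: 09:19–19:44 = 10 h 25 min
Sat: 08:17–18:02 = 9 h 45 min
Sun: 08:21–17:28 = 9 h 7 min
Total worked: 50 h 2 min = 50.03 h.
Threshold 40 h → overtime 10 h 2 min, regular 40 h 0 min.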